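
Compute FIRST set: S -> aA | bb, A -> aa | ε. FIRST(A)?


Per alternative of A: FIRST(aa) = {a}; FIRST(ε) = {ε}
FIRST(A) = {a, ε}


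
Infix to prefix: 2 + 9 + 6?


left-to-right (same/higher precedence on left): tree is (+ (+ 2 9) 6)
Prefix: + + 2 9 6


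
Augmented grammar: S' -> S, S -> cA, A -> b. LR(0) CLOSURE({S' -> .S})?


Start: S' -> .S
For each item with dot before a nonterminal B, add B -> .γ for every B-production
Closure: [S' -> .S, S -> .cA]


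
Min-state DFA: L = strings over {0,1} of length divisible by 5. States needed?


Track length mod 5: states 0..4, accept at 0
Minimal DFA: 5 states


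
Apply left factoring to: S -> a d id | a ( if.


Common prefix: 'a'
Factored: S -> a S', S' -> d id | ( if


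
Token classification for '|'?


Pattern: operator symbol
Type: OPERATOR


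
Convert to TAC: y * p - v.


Break into single-operator statements:
t1 = y * p
t2 = t1 - v


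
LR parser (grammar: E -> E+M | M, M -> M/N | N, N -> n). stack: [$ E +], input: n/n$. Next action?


no handle ('E+' is not any RHS); shift 'n'
Action: shift


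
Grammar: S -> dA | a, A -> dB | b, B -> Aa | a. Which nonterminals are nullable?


A nonterminal is nullable iff some alternative derives ε (directly, or every symbol in it is nullable)
Nullable: {}


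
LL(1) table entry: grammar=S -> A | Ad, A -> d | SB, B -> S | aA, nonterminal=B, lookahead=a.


For [B, a]: 'a' ∈ FIRST(aA)
Entry: B -> aA


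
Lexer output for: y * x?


Scan left to right, longest-match per lexeme
Tokens: ID(y), OP(*), ID(x)


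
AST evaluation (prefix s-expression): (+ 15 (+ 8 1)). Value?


Evaluate inner: (+ 8 1) = 9
Evaluate root: (+ 15 9) = 24
Result: 24


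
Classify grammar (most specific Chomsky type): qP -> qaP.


LHS has context (more than one symbol) and |LHS| ≤ |RHS|
Classification: Type 1 (Context-Sensitive)


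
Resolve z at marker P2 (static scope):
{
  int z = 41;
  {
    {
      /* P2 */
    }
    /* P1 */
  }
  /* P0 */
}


P2's block does not declare z; resolves to the enclosing declaration at depth 0
z = 41


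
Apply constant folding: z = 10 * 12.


10 * 12 = 120 at compile time
Optimized: z = 120


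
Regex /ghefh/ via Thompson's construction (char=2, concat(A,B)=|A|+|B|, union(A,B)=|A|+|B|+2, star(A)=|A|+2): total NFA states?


Syntax tree has 5 char leaf(s), 0 union(s), 0 star(s)
chars contribute 5×2 = 10; each union adds +2; each star adds +2
Total: 10 + 0 + 0 = 10 states


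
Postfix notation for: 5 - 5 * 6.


* has higher precedence, evaluate 5*6 first
Postfix: 5 5 6 * -


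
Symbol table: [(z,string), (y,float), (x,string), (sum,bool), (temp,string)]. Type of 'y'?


Lookup 'y' → type float


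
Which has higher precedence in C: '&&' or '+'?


'+' is additive (level 9); '&&' is logical AND (level 2)
Higher level binds tighter
'+' has higher precedence than '&&'


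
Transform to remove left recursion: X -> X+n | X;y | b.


Left-recursive alternatives: X+n, X;y; non-recursive: b
Introduce X': X -> bX', X' -> +nX' | ;yX' | ε


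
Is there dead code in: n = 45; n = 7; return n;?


first assignment to n is overwritten before any read
Dead: 'n = 45'


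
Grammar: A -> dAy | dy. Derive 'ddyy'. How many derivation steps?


Derivation: A => dAy => ddyy
Steps: 2


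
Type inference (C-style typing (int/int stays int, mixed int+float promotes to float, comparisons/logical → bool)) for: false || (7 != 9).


Operand types: bool || bool
Rule: logical operators take bool operands and yield bool
Result type: bool


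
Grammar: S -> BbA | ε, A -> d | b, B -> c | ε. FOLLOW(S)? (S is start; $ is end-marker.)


$ ∈ FOLLOW(S). For each A -> αBβ: add FIRST(β)\{ε} to FOLLOW(B); if β nullable, add FOLLOW(A).
FOLLOW(S) = {$}


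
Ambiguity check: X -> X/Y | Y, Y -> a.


precedence layered via separate nonterminal Y: deterministic
Unambiguous


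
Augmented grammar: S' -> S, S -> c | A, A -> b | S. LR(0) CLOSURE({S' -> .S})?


Start: S' -> .S
For each item with dot before a nonterminal B, add B -> .γ for every B-production
Closure: [S' -> .S, S -> .c, S -> .A, A -> .b, A -> .S]


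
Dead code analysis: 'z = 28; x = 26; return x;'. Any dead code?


z is assigned but never read
Dead: 'z = 28'


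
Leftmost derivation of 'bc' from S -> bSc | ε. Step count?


Derivation: S => bSc => bc
Steps: 2


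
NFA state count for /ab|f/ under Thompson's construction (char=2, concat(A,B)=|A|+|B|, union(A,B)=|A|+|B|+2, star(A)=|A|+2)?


Syntax tree has 3 char leaf(s), 1 union(s), 0 star(s)
chars contribute 3×2 = 6; each union adds +2; each star adds +2
Total: 6 + 2 + 0 = 8 states


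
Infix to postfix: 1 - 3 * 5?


* has higher precedence, evaluate 3*5 first
Postfix: 1 3 5 * -


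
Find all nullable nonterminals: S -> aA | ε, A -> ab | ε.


A nonterminal is nullable iff some alternative derives ε (directly, or every symbol in it is nullable)
Nullable: {A, S}


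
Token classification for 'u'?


Pattern: letter/underscore followed by alphanumerics, not a keyword
Type: IDENTIFIER


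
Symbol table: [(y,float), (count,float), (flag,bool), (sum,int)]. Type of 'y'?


Lookup 'y' → type float


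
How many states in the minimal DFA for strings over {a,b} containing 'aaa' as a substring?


KMP-style automaton: 3 progress states + 1 absorbing accept = 4
Minimal DFA: 4 states


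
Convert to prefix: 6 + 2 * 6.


'*' binds tighter: tree is (+ 6 (* 2 6))
Prefix: + 6 * 2 6


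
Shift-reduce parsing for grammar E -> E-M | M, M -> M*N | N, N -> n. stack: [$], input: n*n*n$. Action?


no handle on stack; shift 'n'
Action: shift


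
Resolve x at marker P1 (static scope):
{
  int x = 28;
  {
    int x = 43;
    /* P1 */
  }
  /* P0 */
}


x declared in the same block as P1
x = 43


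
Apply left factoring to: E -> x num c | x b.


Common prefix: 'x'
Factored: E -> x E', E' -> num c | b


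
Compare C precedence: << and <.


'<<' is shift (level 8); '<' is relational (level 7)
Higher level binds tighter
'<<' has higher precedence than '<'


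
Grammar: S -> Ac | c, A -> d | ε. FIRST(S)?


Per alternative of S: FIRST(Ac) = {c, d}; FIRST(c) = {c}
FIRST(S) = {c, d}


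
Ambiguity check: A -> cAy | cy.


balanced c^n…y^n: each string has a unique parse
Unambiguous


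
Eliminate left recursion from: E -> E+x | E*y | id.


Left-recursive alternatives: E+x, E*y; non-recursive: id
Introduce E': E -> idE', E' -> +xE' | *yE' | ε


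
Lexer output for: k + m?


Scan left to right, longest-match per lexeme
Tokens: ID(k), OP(+), ID(m)


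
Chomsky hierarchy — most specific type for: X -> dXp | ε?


Single nonterminal LHS, but d^n p^n is not regular
Classification: Type 2 (Context-Free)


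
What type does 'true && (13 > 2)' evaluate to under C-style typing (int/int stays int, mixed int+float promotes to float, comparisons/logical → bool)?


Operand types: bool && bool
Rule: logical operators take bool operands and yield bool
Result type: bool


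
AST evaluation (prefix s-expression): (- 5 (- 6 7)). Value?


Evaluate inner: (- 6 7) = -1
Evaluate root: (- 5 -1) = 6
Result: 6


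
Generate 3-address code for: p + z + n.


Break into single-operator statements:
t1 = p + z
t2 = t1 + n


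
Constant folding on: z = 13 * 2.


13 * 2 = 26 at compile time
Optimized: z = 26


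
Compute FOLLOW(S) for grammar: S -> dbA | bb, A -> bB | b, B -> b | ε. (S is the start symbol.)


$ ∈ FOLLOW(S). For each A -> αBβ: add FIRST(β)\{ε} to FOLLOW(B); if β nullable, add FOLLOW(A).
FOLLOW(S) = {$}


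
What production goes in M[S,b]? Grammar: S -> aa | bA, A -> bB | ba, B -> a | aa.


For [S, b]: 'b' ∈ FIRST(bA)
Entry: S -> bA


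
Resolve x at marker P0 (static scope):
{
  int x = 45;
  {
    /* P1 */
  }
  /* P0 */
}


x declared in the same block as P0
x = 45


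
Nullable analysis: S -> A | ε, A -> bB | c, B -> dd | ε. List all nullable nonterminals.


A nonterminal is nullable iff some alternative derives ε (directly, or every symbol in it is nullable)
Nullable: {B, S}


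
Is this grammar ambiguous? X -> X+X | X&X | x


'x+x&x' has two parse trees (no precedence encoded between + and &)
Ambiguous


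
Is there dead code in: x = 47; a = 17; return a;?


x is assigned but never read
Dead: 'x = 47'


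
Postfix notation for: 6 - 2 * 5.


* has higher precedence, evaluate 2*5 first
Postfix: 6 2 5 * -


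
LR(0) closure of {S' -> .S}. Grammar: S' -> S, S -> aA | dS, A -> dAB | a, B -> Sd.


Start: S' -> .S
For each item with dot before a nonterminal B, add B -> .γ for every B-production
Closure: [S' -> .S, S -> .aA, S -> .dS]


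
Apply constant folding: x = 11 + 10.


11 + 10 = 21 at compile time
Optimized: x = 21


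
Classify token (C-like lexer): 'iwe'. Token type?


Pattern: letter/underscore followed by alphanumerics, not a keyword
Type: IDENTIFIER


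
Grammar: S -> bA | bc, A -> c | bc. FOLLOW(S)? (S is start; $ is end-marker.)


$ ∈ FOLLOW(S). For each A -> αBβ: add FIRST(β)\{ε} to FOLLOW(B); if β nullable, add FOLLOW(A).
FOLLOW(S) = {$}


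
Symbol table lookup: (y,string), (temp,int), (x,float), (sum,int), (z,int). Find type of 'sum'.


Lookup 'sum' → type int


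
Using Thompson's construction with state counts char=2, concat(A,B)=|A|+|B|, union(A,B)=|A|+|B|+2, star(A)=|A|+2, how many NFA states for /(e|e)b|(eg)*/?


Syntax tree has 5 char leaf(s), 2 union(s), 1 star(s)
chars contribute 5×2 = 10; each union adds +2; each star adds +2
Total: 10 + 4 + 2 = 16 states


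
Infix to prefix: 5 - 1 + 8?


left-to-right (same/higher precedence on left): tree is (+ (- 5 1) 8)
Prefix: + - 5 1 8


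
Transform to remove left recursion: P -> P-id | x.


Left-recursive alternatives: P-id; non-recursive: x
Introduce P': P -> xP', P' -> -idP' | ε


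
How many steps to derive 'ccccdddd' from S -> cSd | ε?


Derivation: S => cSd => ccSdd => cccSddd => ccccSdddd => ccccdddd
Steps: 5


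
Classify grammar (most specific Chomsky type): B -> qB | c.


Right-linear: every RHS is a terminal or a terminal followed by one nonterminal
Classification: Type 3 (Regular)


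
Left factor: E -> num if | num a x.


Common prefix: 'num'
Factored: E -> num E', E' -> if | a x


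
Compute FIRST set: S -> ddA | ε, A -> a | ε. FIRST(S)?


Per alternative of S: FIRST(ddA) = {d}; FIRST(ε) = {ε}
FIRST(S) = {d, ε}


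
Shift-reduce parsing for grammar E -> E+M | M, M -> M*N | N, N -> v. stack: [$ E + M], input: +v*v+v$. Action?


handle 'E+M' on top; lookahead ∈ FOLLOW(E) = {+, $}
Action: reduce (E -> E+M)


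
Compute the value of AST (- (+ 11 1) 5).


Evaluate inner: (+ 11 1) = 12
Evaluate root: (- 12 5) = 7
Result: 7


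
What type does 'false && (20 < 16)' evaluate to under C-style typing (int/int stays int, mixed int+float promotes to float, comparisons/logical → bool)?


Operand types: bool && bool
Rule: logical operators take bool operands and yield bool
Result type: bool


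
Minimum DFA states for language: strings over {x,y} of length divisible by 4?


Track length mod 4: states 0..3, accept at 0
Minimal DFA: 4 states


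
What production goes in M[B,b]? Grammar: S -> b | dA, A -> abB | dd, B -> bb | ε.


For [B, b]: 'b' ∈ FIRST(bb)
Entry: B -> bb


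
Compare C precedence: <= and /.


'/' is multiplicative (level 10); '<=' is relational (level 7)
Higher level binds tighter
'/' has higher precedence than '<='


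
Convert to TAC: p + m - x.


Break into single-operator statements:
t1 = p + m
t2 = t1 - x


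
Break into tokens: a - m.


Scan left to right, longest-match per lexeme
Tokens: ID(a), OP(-), ID(m)


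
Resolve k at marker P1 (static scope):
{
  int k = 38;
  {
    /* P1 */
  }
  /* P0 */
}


P1's block does not declare k; resolves to the enclosing declaration at depth 0
k = 38


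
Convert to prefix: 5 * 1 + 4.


left-to-right (same/higher precedence on left): tree is (+ (* 5 1) 4)
Prefix: + * 5 1 4


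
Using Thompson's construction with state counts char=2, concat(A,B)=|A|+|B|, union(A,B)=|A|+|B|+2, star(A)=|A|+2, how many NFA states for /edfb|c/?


Syntax tree has 5 char leaf(s), 1 union(s), 0 star(s)
chars contribute 5×2 = 10; each union adds +2; each star adds +2
Total: 10 + 2 + 0 = 12 states


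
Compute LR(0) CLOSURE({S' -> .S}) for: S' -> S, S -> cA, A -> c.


Start: S' -> .S
For each item with dot before a nonterminal B, add B -> .γ for every B-production
Closure: [S' -> .S, S -> .cA]


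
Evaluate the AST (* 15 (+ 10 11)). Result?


Evaluate inner: (+ 10 11) = 21
Evaluate root: (* 15 21) = 315
Result: 315


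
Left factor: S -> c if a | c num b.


Common prefix: 'c'
Factored: S -> c S', S' -> if a | num b


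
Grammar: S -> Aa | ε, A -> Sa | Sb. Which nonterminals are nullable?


A nonterminal is nullable iff some alternative derives ε (directly, or every symbol in it is nullable)
Nullable: {S}


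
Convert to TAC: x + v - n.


Break into single-operator statements:
t1 = x + v
t2 = t1 - n


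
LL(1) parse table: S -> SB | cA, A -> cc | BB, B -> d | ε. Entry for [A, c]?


For [A, c]: 'c' ∈ FIRST(cc)
Entry: A -> cc


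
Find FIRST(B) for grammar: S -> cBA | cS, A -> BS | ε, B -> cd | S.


Per alternative of B: FIRST(cd) = {c}; FIRST(S) = {c}
FIRST(B) = {c}


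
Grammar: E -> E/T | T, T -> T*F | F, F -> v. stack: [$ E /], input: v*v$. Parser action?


no handle ('E/' is not any RHS); shift 'v'
Action: shift


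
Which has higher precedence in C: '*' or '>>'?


'*' is multiplicative (level 10); '>>' is shift (level 8)
Higher level binds tighter
'*' has higher precedence than '>>'


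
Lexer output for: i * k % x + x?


Scan left to right, longest-match per lexeme
Tokens: ID(i), OP(*), ID(k), OP(%), ID(x), OP(+), ID(x)


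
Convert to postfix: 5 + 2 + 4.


Left to right (same or higher precedence on left)
Postfix: 5 2 + 4 +


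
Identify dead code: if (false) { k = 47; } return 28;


condition is constant false, so the whole block is unreachable
Dead: 'if (false) { k = 47; }'


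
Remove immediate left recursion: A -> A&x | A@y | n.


Left-recursive alternatives: A&x, A@y; non-recursive: n
Introduce A': A -> nA', A' -> &xA' | @yA' | ε


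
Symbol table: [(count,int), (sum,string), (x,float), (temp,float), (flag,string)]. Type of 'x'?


Lookup 'x' → type float


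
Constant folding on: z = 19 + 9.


19 + 9 = 28 at compile time
Optimized: z = 28


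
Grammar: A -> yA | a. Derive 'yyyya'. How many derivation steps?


Derivation: A => yA => yyA => yyyA => yyyyA => yyyya
Steps: 5


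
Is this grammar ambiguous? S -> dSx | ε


balanced d^n…x^n: each string has a unique parse
Unambiguous


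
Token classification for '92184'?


Pattern: digits only
Type: INTEGER_LITERAL


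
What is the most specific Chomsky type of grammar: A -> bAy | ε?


Single nonterminal LHS, but b^n y^n is not regular
Classification: Type 2 (Context-Free)


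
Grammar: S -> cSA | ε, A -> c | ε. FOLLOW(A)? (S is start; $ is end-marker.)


$ ∈ FOLLOW(S). For each A -> αBβ: add FIRST(β)\{ε} to FOLLOW(B); if β nullable, add FOLLOW(A).
FOLLOW(A) = {$, c}


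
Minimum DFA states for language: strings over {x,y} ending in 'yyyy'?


Track the longest suffix of input matching a prefix of 'yyyy': 5 classes (prefixes of length 0..4)
Minimal DFA: 5 states


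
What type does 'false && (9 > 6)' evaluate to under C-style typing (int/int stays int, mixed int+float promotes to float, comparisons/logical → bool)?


Operand types: bool && bool
Rule: logical operators take bool operands and yield bool
Result type: bool


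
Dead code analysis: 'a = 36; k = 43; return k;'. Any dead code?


a is assigned but never read
Dead: 'a = 36'


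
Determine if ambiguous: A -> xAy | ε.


balanced x^n…y^n: each string has a unique parse
Unambiguous


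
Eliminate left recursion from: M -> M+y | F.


Left-recursive alternatives: M+y; non-recursive: F
Introduce M': M -> FM', M' -> +yM' | ε


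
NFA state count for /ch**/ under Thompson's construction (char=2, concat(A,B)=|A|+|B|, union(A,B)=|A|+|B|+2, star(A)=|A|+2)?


Syntax tree has 2 char leaf(s), 0 union(s), 2 star(s)
chars contribute 2×2 = 4; each union adds +2; each star adds +2
Total: 4 + 0 + 4 = 8 states


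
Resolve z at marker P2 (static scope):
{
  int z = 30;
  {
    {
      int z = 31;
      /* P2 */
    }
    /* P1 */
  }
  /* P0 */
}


z declared in the same block as P2
z = 31


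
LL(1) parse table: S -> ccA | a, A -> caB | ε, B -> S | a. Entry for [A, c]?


For [A, c]: 'c' ∈ FIRST(caB)
Entry: A -> caB


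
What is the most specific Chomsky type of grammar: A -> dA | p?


Right-linear: every RHS is a terminal or a terminal followed by one nonterminal
Classification: Type 3 (Regular)


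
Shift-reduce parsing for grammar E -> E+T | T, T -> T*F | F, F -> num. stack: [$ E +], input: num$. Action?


no handle ('E+' is not any RHS); shift 'num'
Action: shift


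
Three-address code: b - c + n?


Break into single-operator statements:
t1 = b - c
t2 = t1 + n


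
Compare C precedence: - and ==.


'-' is additive (level 9); '==' is equality (level 6)
Higher level binds tighter
'-' has higher precedence than '=='


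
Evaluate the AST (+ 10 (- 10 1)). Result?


Evaluate inner: (- 10 1) = 9
Evaluate root: (+ 10 9) = 19
Result: 19


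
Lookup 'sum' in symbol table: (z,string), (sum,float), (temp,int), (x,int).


Lookup 'sum' → type float


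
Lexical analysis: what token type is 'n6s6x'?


Pattern: letter/underscore followed by alphanumerics, not a keyword
Type: IDENTIFIER


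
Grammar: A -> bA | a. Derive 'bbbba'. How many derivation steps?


Derivation: A => bA => bbA => bbbA => bbbbA => bbbba
Steps: 5


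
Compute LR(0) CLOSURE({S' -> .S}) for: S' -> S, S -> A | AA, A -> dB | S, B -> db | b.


Start: S' -> .S
For each item with dot before a nonterminal B, add B -> .γ for every B-production
Closure: [S' -> .S, S -> .A, S -> .AA, A -> .dB, A -> .S]


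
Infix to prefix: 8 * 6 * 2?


left-to-right (same/higher precedence on left): tree is (* (* 8 6) 2)
Prefix: * * 8 6 2


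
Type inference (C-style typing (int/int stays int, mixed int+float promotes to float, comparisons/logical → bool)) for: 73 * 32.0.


Operand types: int * float
Rule: mixed int/float promotes to float; int/int stays int
Result type: float


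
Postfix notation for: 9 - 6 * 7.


* has higher precedence, evaluate 6*7 first
Postfix: 9 6 7 * -


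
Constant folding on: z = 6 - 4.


6 - 4 = 2 at compile time
Optimized: z = 2


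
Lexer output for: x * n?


Scan left to right, longest-match per lexeme
Tokens: ID(x), OP(*), ID(n)


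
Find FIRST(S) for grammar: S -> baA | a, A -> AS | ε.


Per alternative of S: FIRST(baA) = {b}; FIRST(a) = {a}
FIRST(S) = {a, b}


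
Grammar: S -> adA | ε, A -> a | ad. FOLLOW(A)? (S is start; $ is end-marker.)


$ ∈ FOLLOW(S). For each A -> αBβ: add FIRST(β)\{ε} to FOLLOW(B); if β nullable, add FOLLOW(A).
FOLLOW(A) = {$}


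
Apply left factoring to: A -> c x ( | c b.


Common prefix: 'c'
Factored: A -> c A', A' -> x ( | b


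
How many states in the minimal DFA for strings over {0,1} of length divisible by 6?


Track length mod 6: states 0..5, accept at 0
Minimal DFA: 6 states


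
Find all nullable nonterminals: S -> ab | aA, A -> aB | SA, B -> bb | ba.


A nonterminal is nullable iff some alternative derives ε (directly, or every symbol in it is nullable)
Nullable: {}


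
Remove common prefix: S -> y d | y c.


Common prefix: 'y'
Factored: S -> y S', S' -> d | c


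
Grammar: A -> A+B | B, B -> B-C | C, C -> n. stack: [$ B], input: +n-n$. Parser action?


lookahead ∉ {-} so B won't extend; reduce A -> B
Action: reduce (A -> B)


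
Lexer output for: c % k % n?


Scan left to right, longest-match per lexeme
Tokens: ID(c), OP(%), ID(k), OP(%), ID(n)


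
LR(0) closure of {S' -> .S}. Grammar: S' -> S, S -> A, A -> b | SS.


Start: S' -> .S
For each item with dot before a nonterminal B, add B -> .γ for every B-production
Closure: [S' -> .S, S -> .A, A -> .b, A -> .SS]


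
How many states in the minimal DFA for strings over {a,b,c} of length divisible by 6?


Track length mod 6: states 0..5, accept at 0
Minimal DFA: 6 states


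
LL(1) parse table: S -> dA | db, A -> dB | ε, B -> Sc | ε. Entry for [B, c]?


For [B, c]: ε is nullable and 'c' ∈ FOLLOW(B)
Entry: B -> ε


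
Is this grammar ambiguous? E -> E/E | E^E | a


'a/a^a' has two parse trees (no precedence encoded between / and ^)
Ambiguous


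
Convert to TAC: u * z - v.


Break into single-operator statements:
t1 = u * z
t2 = t1 - v


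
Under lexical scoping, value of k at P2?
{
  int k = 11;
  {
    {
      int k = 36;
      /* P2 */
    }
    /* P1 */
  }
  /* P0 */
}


k declared in the same block as P2
k = 36


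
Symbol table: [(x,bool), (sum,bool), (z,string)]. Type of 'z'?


Lookup 'z' → type string


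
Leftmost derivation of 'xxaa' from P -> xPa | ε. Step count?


Derivation: P => xPa => xxPaa => xxaa
Steps: 3


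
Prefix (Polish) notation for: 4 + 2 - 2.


left-to-right (same/higher precedence on left): tree is (- (+ 4 2) 2)
Prefix: - + 4 2 2


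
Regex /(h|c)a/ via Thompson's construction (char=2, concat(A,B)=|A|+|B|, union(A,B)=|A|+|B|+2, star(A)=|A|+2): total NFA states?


Syntax tree has 3 char leaf(s), 1 union(s), 0 star(s)
chars contribute 3×2 = 6; each union adds +2; each star adds +2
Total: 6 + 2 + 0 = 8 states


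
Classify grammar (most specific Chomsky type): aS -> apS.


LHS has context (more than one symbol) and |LHS| ≤ |RHS|
Classification: Type 1 (Context-Sensitive)


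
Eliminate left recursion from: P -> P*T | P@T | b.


Left-recursive alternatives: P*T, P@T; non-recursive: b
Introduce P': P -> bP', P' -> *TP' | @TP' | ε


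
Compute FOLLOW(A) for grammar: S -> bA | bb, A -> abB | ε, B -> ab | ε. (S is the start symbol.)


$ ∈ FOLLOW(S). For each A -> αBβ: add FIRST(β)\{ε} to FOLLOW(B); if β nullable, add FOLLOW(A).
FOLLOW(A) = {$}


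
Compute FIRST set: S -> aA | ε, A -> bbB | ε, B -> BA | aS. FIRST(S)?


Per alternative of S: FIRST(aA) = {a}; FIRST(ε) = {ε}
FIRST(S) = {a, ε}


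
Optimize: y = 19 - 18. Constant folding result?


19 - 18 = 1 at compile time
Optimized: y = 1


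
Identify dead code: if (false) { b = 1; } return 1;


condition is constant false, so the whole block is unreachable
Dead: 'if (false) { b = 1; }'


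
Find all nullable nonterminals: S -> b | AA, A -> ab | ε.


A nonterminal is nullable iff some alternative derives ε (directly, or every symbol in it is nullable)
Nullable: {A, S}


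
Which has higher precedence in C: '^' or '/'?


'/' is multiplicative (level 10); '^' is bitwise XOR (level 4)
Higher level binds tighter
'/' has higher precedence than '^'


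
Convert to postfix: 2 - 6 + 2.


Left to right (same or higher precedence on left)
Postfix: 2 6 - 2 +


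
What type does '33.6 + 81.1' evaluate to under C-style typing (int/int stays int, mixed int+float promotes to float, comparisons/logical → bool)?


Operand types: float + float
Rule: mixed int/float promotes to float; int/int stays int
Result type: float


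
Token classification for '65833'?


Pattern: digits only
Type: INTEGER_LITERAL


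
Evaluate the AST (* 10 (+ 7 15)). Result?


Evaluate inner: (+ 7 15) = 22
Evaluate root: (* 10 22) = 220
Result: 220


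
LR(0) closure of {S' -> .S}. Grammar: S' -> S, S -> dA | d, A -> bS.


Start: S' -> .S
For each item with dot before a nonterminal B, add B -> .γ for every B-production
Closure: [S' -> .S, S -> .dA, S -> .d]


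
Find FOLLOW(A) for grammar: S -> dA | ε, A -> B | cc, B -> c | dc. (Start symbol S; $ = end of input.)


$ ∈ FOLLOW(S). For each A -> αBβ: add FIRST(β)\{ε} to FOLLOW(B); if β nullable, add FOLLOW(A).
FOLLOW(A) = {$}


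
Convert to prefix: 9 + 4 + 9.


left-to-right (same/higher precedence on left): tree is (+ (+ 9 4) 9)
Prefix: + + 9 4 9


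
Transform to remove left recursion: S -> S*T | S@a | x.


Left-recursive alternatives: S*T, S@a; non-recursive: x
Introduce S': S -> xS', S' -> *TS' | @aS' | ε


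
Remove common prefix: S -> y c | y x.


Common prefix: 'y'
Factored: S -> y S', S' -> c | x


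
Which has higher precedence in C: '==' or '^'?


'==' is equality (level 6); '^' is bitwise XOR (level 4)
Higher level binds tighter
'==' has higher precedence than '^'


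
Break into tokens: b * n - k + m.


Scan left to right, longest-match per lexeme
Tokens: ID(b), OP(*), ID(n), OP(-), ID(k), OP(+), ID(m)


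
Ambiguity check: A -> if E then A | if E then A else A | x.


dangling else: 'if E then if E then x else x' parses two ways
Ambiguous


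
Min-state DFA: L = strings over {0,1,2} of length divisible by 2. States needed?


Track length mod 2: states 0..1, accept at 0
Minimal DFA: 2 states


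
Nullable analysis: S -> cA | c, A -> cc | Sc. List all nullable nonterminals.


A nonterminal is nullable iff some alternative derives ε (directly, or every symbol in it is nullable)
Nullable: {}


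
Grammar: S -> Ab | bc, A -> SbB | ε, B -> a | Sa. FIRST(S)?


Per alternative of S: FIRST(Ab) = {b}; FIRST(bc) = {b}
FIRST(S) = {b}


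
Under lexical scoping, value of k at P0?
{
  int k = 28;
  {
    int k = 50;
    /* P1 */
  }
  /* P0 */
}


k declared in the same block as P0
k = 28


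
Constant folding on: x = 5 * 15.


5 * 15 = 75 at compile time
Optimized: x = 75


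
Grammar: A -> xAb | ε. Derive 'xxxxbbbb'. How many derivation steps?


Derivation: A => xAb => xxAbb => xxxAbbb => xxxxAbbbb => xxxxbbbb
Steps: 5


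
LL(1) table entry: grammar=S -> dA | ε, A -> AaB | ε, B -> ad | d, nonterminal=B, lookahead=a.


For [B, a]: 'a' ∈ FIRST(ad)
Entry: B -> ad


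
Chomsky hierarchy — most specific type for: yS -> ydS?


LHS has context (more than one symbol) and |LHS| ≤ |RHS|
Classification: Type 1 (Context-Sensitive)


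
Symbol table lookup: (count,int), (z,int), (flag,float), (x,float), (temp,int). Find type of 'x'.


Lookup 'x' → type float


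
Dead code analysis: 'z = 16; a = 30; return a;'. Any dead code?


z is assigned but never read
Dead: 'z = 16'


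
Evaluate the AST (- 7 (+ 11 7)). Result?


Evaluate inner: (+ 11 7) = 18
Evaluate root: (- 7 18) = -11
Result: -11


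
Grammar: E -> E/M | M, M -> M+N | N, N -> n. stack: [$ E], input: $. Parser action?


start symbol E on stack, input exhausted
Action: accept


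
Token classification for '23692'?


Pattern: digits only
Type: INTEGER_LITERAL


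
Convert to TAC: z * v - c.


Break into single-operator statements:
t1 = z * v
t2 = t1 - c


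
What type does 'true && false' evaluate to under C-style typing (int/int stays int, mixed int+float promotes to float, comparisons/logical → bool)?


Operand types: bool && bool
Rule: logical operators take bool operands and yield bool
Result type: bool


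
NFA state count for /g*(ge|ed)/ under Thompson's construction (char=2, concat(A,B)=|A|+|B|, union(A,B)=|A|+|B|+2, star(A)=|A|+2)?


Syntax tree has 5 char leaf(s), 1 union(s), 1 star(s)
chars contribute 5×2 = 10; each union adds +2; each star adds +2
Total: 10 + 2 + 2 = 14 states


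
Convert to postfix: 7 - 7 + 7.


Left to right (same or higher precedence on left)
Postfix: 7 7 - 7 +


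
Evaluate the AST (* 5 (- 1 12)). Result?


Evaluate inner: (- 1 12) = -11
Evaluate root: (* 5 -11) = -55
Result: -55


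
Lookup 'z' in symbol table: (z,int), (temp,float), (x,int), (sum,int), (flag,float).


Lookup 'z' → type int


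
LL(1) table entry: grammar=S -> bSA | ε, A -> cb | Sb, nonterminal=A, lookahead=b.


For [A, b]: 'b' ∈ FIRST(Sb)
Entry: A -> Sb


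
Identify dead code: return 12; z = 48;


statement follows a return and is unreachable
Dead: 'z = 48'


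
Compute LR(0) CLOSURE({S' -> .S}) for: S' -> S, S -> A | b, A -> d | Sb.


Start: S' -> .S
For each item with dot before a nonterminal B, add B -> .γ for every B-production
Closure: [S' -> .S, S -> .A, S -> .b, A -> .d, A -> .Sb]


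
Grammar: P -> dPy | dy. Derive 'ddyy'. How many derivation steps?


Derivation: P => dPy => ddyy
Steps: 2


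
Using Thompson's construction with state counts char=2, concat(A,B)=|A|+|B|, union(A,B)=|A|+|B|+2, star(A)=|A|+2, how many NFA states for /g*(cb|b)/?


Syntax tree has 4 char leaf(s), 1 union(s), 1 star(s)
chars contribute 4×2 = 8; each union adds +2; each star adds +2
Total: 8 + 2 + 2 = 12 states


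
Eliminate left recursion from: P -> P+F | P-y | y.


Left-recursive alternatives: P+F, P-y; non-recursive: y
Introduce P': P -> yP', P' -> +FP' | -yP' | ε


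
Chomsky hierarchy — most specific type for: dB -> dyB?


LHS has context (more than one symbol) and |LHS| ≤ |RHS|
Classification: Type 1 (Context-Sensitive)


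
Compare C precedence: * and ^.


'*' is multiplicative (level 10); '^' is bitwise XOR (level 4)
Higher level binds tighter
'*' has higher precedence than '^'


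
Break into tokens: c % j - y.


Scan left to right, longest-match per lexeme
Tokens: ID(c), OP(%), ID(j), OP(-), ID(y)


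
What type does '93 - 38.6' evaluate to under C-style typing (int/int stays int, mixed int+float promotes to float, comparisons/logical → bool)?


Operand types: int - float
Rule: mixed int/float promotes to float; int/int stays int
Result type: float


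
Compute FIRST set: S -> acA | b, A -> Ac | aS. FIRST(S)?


Per alternative of S: FIRST(acA) = {a}; FIRST(b) = {b}
FIRST(S) = {a, b}


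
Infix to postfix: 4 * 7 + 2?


Left to right (same or higher precedence on left)
Postfix: 4 7 * 2 +


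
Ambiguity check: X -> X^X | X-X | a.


'a^a-a' has two parse trees (no precedence encoded between ^ and -)
Ambiguous


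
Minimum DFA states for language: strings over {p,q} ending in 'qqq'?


Track the longest suffix of input matching a prefix of 'qqq': 4 classes (prefixes of length 0..3)
Minimal DFA: 4 states


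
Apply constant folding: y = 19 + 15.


19 + 15 = 34 at compile time
Optimized: y = 34


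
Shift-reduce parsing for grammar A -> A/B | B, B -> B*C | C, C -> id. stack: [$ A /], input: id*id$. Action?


no handle ('A/' is not any RHS); shift 'id'
Action: shift


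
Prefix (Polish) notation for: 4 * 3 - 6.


left-to-right (same/higher precedence on left): tree is (- (* 4 3) 6)
Prefix: - * 4 3 6


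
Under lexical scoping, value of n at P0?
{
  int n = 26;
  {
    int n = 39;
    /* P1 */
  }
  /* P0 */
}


n declared in the same block as P0
n = 26


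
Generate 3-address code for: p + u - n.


Break into single-operator statements:
t1 = p + u
t2 = t1 - n


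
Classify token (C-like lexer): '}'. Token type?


Pattern: delimiter/punctuation
Type: PUNCTUATION


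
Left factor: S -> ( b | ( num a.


Common prefix: '('
Factored: S -> ( S', S' -> b | num a


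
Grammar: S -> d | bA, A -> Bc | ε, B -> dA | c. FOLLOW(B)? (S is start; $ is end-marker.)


$ ∈ FOLLOW(S). For each A -> αBβ: add FIRST(β)\{ε} to FOLLOW(B); if β nullable, add FOLLOW(A).
FOLLOW(B) = {c}


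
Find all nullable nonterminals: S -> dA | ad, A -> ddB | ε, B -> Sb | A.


A nonterminal is nullable iff some alternative derives ε (directly, or every symbol in it is nullable)
Nullable: {A, B}


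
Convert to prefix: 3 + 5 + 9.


left-to-right (same/higher precedence on left): tree is (+ (+ 3 5) 9)
Prefix: + + 3 5 9


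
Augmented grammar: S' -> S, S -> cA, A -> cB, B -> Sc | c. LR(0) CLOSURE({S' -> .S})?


Start: S' -> .S
For each item with dot before a nonterminal B, add B -> .γ for every B-production
Closure: [S' -> .S, S -> .cA]


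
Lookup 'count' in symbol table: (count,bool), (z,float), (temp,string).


Lookup 'count' → type bool


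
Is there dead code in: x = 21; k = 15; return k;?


x is assigned but never read
Dead: 'x = 21'


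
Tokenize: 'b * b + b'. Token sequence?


Scan left to right, longest-match per lexeme
Tokens: ID(b), OP(*), ID(b), OP(+), ID(b)


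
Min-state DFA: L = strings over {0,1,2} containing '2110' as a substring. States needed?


KMP-style automaton: 4 progress states + 1 absorbing accept = 5
Minimal DFA: 5 states


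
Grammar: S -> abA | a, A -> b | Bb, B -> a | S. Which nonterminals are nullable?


A nonterminal is nullable iff some alternative derives ε (directly, or every symbol in it is nullable)
Nullable: {}


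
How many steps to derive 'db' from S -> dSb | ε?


Derivation: S => dSb => db
Steps: 2


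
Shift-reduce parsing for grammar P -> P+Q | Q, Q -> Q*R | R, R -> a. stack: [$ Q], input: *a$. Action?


shift '*' to continue Q -> Q*R
Action: shift


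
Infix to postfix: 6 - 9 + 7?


Left to right (same or higher precedence on left)
Postfix: 6 9 - 7 +


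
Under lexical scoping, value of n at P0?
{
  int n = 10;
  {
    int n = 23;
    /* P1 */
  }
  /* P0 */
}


n declared in the same block as P0
n = 10


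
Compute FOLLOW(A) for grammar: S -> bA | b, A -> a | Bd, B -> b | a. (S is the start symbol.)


$ ∈ FOLLOW(S). For each A -> αBβ: add FIRST(β)\{ε} to FOLLOW(B); if β nullable, add FOLLOW(A).
FOLLOW(A) = {$}


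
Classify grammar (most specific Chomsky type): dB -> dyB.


LHS has context (more than one symbol) and |LHS| ≤ |RHS|
Classification: Type 1 (Context-Sensitive)


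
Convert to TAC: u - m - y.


Break into single-operator statements:
t1 = u - m
t2 = t1 - y


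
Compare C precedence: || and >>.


'>>' is shift (level 8); '||' is logical OR (level 1)
Higher level binds tighter
'>>' has higher precedence than '||'


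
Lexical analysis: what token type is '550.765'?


Pattern: digits with a decimal point
Type: FLOAT_LITERAL


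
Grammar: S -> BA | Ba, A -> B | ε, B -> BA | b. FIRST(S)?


Per alternative of S: FIRST(BA) = {b}; FIRST(Ba) = {b}
FIRST(S) = {b}


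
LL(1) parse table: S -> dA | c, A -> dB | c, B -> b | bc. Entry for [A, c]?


For [A, c]: 'c' ∈ FIRST(c)
Entry: A -> c


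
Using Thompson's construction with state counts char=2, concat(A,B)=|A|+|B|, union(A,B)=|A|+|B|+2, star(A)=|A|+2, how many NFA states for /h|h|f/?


Syntax tree has 3 char leaf(s), 2 union(s), 0 star(s)
chars contribute 3×2 = 6; each union adds +2; each star adds +2
Total: 6 + 4 + 0 = 10 states


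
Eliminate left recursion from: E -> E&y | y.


Left-recursive alternatives: E&y; non-recursive: y
Introduce E': E -> yE', E' -> &yE' | ε


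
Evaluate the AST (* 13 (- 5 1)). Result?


Evaluate inner: (- 5 1) = 4
Evaluate root: (* 13 4) = 52
Result: 52


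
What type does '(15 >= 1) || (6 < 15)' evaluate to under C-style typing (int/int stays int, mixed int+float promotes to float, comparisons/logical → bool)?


Operand types: bool || bool
Rule: logical operators take bool operands and yield bool
Result type: bool


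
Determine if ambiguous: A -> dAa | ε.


balanced d^n…a^n: each string has a unique parse
Unambiguous


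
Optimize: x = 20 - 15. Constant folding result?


20 - 15 = 5 at compile time
Optimized: x = 5


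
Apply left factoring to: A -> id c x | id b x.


Common prefix: 'id'
Factored: A -> id A', A' -> c x | b x


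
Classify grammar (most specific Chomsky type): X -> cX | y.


Right-linear: every RHS is a terminal or a terminal followed by one nonterminal
Classification: Type 3 (Regular)


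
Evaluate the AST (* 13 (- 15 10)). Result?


Evaluate inner: (- 15 10) = 5
Evaluate root: (* 13 5) = 65
Result: 65


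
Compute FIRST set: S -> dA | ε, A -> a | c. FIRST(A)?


Per alternative of A: FIRST(a) = {a}; FIRST(c) = {c}
FIRST(A) = {a, c}


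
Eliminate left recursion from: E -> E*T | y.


Left-recursive alternatives: E*T; non-recursive: y
Introduce E': E -> yE', E' -> *TE' | ε


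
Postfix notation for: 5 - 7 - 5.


Left to right (same or higher precedence on left)
Postfix: 5 7 - 5 -


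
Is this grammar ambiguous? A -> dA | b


right-linear, alternatives start with distinct terminals 'd' vs 'b': unique leftmost derivation
Unambiguous


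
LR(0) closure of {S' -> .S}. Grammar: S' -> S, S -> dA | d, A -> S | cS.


Start: S' -> .S
For each item with dot before a nonterminal B, add B -> .γ for every B-production
Closure: [S' -> .S, S -> .dA, S -> .d]


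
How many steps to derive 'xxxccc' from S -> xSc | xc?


Derivation: S => xSc => xxScc => xxxccc
Steps: 3


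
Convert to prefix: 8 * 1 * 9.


left-to-right (same/higher precedence on left): tree is (* (* 8 1) 9)
Prefix: * * 8 1 9


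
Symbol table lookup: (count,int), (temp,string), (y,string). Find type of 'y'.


Lookup 'y' → type string


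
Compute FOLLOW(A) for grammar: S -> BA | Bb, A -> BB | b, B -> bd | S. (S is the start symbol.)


$ ∈ FOLLOW(S). For each A -> αBβ: add FIRST(β)\{ε} to FOLLOW(B); if β nullable, add FOLLOW(A).
FOLLOW(A) = {$, b}


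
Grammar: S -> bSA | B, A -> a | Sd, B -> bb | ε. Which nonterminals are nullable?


A nonterminal is nullable iff some alternative derives ε (directly, or every symbol in it is nullable)
Nullable: {B, S}


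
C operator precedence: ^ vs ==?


'==' is equality (level 6); '^' is bitwise XOR (level 4)
Higher level binds tighter
'==' has higher precedence than '^'


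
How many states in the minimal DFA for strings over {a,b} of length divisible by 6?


Track length mod 6: states 0..5, accept at 0
Minimal DFA: 6 states


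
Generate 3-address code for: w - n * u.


Break into single-operator statements:
t1 = n * u
t2 = w - t1


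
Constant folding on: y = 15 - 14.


15 - 14 = 1 at compile time
Optimized: y = 1


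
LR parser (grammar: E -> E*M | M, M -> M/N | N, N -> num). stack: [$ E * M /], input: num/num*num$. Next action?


no handle; shift 'num'
Action: shift


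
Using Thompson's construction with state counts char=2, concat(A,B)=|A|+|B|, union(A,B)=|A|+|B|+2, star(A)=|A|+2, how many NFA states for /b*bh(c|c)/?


Syntax tree has 5 char leaf(s), 1 union(s), 1 star(s)
chars contribute 5×2 = 10; each union adds +2; each star adds +2
Total: 10 + 2 + 2 = 14 states


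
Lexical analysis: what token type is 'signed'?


Pattern: reserved word
Type: KEYWORD


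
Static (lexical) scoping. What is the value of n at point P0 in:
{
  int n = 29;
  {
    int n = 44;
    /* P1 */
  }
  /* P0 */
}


n declared in the same block as P0
n = 29


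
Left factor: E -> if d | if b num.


Common prefix: 'if'
Factored: E -> if E', E' -> d | b num


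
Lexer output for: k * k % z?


Scan left to right, longest-match per lexeme
Tokens: ID(k), OP(*), ID(k), OP(%), ID(z)


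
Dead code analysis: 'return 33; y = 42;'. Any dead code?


statement follows a return and is unreachable
Dead: 'y = 42'
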